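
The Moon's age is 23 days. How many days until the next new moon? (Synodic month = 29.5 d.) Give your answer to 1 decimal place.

The next new moon completes the synodic month: 29.5 − 23 = 6.500 days.

6.5 days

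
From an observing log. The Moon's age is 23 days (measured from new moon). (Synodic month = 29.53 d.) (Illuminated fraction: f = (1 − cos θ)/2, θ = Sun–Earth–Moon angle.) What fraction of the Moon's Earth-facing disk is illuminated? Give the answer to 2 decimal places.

Elongation θ = 360° × 23/29.53 ≈ 280.4°.
Illuminated fraction = (1 − cos 280.4°)/2 = (1 − 0.180)/2 ≈ 0.410.

0.41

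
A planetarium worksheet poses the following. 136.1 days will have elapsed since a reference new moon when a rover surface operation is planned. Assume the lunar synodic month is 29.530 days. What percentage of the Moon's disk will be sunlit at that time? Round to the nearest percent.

89%

136.1/29.530 = 4.609 lunations, so 4 complete cycles and 17.98 d into the next.
Elongation θ = 360° × 17.98/29.530 ≈ 219.2°.
With cos θ = (-0.775), the lit fraction is (1 − (-0.775))/2 ≈ 0.888, so 89%.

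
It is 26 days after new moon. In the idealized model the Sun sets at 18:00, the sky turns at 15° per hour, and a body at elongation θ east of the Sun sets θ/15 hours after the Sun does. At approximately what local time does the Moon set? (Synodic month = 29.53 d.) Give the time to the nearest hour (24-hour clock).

15:00

The Moon has covered 26/29.53 of its cycle, so θ ≈ 360° × 26/29.53 = 317.0°.
Delay after the Sun = 317.0° / (15°/h) ≈ 21.13 h.
18:00 + 21.13 h ≈ 15:08 → 15:00 to the nearest hour.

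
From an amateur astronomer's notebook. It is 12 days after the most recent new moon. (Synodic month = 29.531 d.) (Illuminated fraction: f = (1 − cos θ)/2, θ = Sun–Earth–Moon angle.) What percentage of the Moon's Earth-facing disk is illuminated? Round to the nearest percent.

The Moon has covered 12/29.531 of its cycle, so θ ≈ 360° × 12/29.531 = 146.3°.
With cos θ = (-0.832), the lit fraction is (1 − (-0.832))/2 ≈ 0.916, so 92%.

92%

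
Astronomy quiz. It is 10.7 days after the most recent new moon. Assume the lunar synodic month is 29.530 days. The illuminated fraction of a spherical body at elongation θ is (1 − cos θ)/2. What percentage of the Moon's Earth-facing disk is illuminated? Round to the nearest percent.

Elongation θ = 360° × 10.7/29.530 ≈ 130.4°.
With cos θ = (-0.649), the lit fraction is (1 − (-0.649))/2 ≈ 0.824, so 82%.

82%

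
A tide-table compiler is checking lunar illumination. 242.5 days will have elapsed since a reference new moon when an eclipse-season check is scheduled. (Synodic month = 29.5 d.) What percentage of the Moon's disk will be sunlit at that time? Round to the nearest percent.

41%

242.5 d spans 8 complete synodic months (8 × 29.5 = 236.00 d) plus 6.50 d.
Phase angle: θ = 360°·(6.50 d)/(29.5 d) = 79.3°.
With cos θ = 0.185, the lit fraction is (1 − 0.185)/2 ≈ 0.407, so 41%.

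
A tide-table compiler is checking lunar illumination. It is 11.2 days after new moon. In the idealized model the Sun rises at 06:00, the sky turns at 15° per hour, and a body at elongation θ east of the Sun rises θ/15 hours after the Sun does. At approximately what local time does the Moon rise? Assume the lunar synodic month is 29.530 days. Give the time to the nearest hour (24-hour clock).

15:00

Phase angle: θ = 360°·(11.2 d)/(29.530 d) = 136.5°.
Delay after the Sun = 136.5° / (15°/h) ≈ 9.10 h.
06:00 + 9.10 h ≈ 15:06 → 15:00 to the nearest hour.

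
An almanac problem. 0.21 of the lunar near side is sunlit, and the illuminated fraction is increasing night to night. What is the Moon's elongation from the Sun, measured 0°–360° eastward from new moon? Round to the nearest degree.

55°

Invert f = (1 − cos θ)/2 to get cos θ = 1 − 2(0.21) = 0.580, hence θ₀ = arccos 0.580 = 54.5°.
The Moon is waxing (0°–180°), so θ = 54.5° directly.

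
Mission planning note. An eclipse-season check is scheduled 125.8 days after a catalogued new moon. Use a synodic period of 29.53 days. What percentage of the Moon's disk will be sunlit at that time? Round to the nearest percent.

53%

Reduce mod P: 125.8 − 4×29.53 = 7.68 d into the current lunation.
Elongation θ = 360° × 7.68/29.53 ≈ 93.6°.
cos 93.6° = (-0.063), so f = (1 − (-0.063))/2 = 0.532, so 53%.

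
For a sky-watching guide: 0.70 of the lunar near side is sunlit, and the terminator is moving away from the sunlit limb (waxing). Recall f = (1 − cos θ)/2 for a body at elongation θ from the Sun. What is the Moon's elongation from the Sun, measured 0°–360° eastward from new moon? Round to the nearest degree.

114°

cos θ = 1 − 2f = -0.400, giving a principal value of 113.6°.
Before full moon the principal value applies: θ = 113.6°.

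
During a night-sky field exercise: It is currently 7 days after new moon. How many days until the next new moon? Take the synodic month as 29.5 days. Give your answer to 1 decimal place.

One full lunation from the last new moon is 29.5 d; remaining = 29.5 − 7 = 22.500 d.

22.5 days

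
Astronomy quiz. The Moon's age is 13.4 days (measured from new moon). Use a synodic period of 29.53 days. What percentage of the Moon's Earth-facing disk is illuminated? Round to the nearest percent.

Phase angle: θ = 360°·(13.4 d)/(29.53 d) = 163.4°.
With cos θ = (-0.958), the lit fraction is (1 − (-0.958))/2 ≈ 0.979, so 98%.

98%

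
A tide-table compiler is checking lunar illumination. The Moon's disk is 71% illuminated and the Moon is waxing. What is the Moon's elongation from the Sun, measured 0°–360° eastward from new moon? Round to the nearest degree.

115°

From f = (1 − cos θ)/2: cos θ = 1 − 2×0.71 = -0.420; arccos → 114.8°.
Waxing ⇒ before full, so θ = 114.8°.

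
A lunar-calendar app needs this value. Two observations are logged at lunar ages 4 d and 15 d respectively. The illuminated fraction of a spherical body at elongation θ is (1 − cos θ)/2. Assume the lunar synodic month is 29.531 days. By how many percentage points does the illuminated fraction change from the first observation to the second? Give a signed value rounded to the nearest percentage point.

First observation: θ = 360°·4/29.531 = 48.8°, so f = 0.170.
Second observation: θ = 182.9°, f = 0.999.
Δf = 0.999 − 0.170 = +0.829, i.e. +83 pp.

+83 pp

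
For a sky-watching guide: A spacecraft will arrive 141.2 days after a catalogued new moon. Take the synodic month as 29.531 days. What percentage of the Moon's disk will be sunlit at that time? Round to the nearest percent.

40%

141.2/29.531 = 4.781 lunations, so 4 complete cycles and 23.08 d into the next.
Phase angle: θ = 360°·(23.08 d)/(29.531 d) = 281.3°.
Illuminated fraction = (1 − cos 281.3°)/2 = (1 − 0.196)/2 ≈ 0.402, so 40%.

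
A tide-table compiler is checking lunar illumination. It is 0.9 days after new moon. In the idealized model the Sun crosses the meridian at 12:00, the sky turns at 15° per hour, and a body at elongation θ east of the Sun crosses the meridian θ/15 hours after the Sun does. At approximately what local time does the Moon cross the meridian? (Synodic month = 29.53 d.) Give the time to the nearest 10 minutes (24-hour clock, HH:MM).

12:40

Elongation θ = 360° × 0.9/29.53 ≈ 11.0°.
Delay after the Sun = 11.0° / (15°/h) ≈ 0.73 h.
12:00 + 0.731 h ≈ 12:44 → 12:40 to the nearest ten minutes.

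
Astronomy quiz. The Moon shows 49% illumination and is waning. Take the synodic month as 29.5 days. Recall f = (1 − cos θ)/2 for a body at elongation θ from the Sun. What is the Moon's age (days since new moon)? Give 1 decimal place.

22.2 days

cos θ = 1 − 2f = 0.020, giving a principal value of 88.9°.
A waning Moon lies in 180°–360°, so θ = 360° − 88.9° = 271.1°.
That fraction of the synodic month is 271.1/360 × 29.5 d ≈ 22.22 d.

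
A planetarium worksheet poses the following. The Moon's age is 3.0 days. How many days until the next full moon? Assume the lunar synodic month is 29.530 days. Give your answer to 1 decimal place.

Full moon occurs at elongation 180°, i.e. at age 29.530 × 180/360 = 14.765 d.
So 11.765 days remain (14.765 − 3.0).

11.8 days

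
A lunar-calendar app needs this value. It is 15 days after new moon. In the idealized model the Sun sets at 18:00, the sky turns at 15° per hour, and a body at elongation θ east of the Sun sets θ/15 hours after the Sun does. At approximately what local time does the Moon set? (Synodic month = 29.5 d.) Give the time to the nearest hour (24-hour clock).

06:00

Phase angle: θ = 360°·(15 d)/(29.5 d) = 183.1°.
Delay after the Sun = 183.1° / (15°/h) ≈ 12.20 h.
18:00 + 12.20 h ≈ 06:12 → 06:00 to the nearest hour.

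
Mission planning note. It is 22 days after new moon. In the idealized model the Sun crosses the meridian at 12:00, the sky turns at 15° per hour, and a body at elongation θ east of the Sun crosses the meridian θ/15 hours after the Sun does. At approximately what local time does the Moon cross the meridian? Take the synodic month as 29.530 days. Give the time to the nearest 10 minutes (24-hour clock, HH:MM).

05:50

The Moon has covered 22/29.530 of its cycle, so θ ≈ 360° × 22/29.530 = 268.2°.
Delay after the Sun = 268.2° / (15°/h) ≈ 17.88 h.
12:00 + 17.880 h ≈ 05:53 → 05:50 to the nearest ten minutes.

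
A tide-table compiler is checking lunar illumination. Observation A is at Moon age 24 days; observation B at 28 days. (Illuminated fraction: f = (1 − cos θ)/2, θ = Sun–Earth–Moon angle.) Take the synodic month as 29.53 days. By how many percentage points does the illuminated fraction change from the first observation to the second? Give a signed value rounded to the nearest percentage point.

-28 percentage points

θ₁ = 360° × 24/29.53 = 292.6°, f₁ = (1 − cos θ₁)/2 = 0.308.
θ₂ = 360° × 28/29.53 = 341.3°, f₂ = (1 − cos θ₂)/2 = 0.026.
Change = f₂ − f₁ = -0.282 → -28 percentage points.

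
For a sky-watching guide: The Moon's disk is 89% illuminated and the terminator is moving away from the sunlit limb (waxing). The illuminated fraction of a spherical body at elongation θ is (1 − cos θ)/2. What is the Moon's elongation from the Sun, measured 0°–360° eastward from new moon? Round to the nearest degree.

Invert f = (1 − cos θ)/2 to get cos θ = 1 − 2(0.89) = -0.780, hence θ₀ = arccos -0.780 = 141.3°.
The Moon is waxing (0°–180°), so θ = 141.3° directly.

141°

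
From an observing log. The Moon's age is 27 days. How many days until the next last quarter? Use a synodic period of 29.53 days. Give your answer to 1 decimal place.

Last quarter is 0.75 of the way through the cycle: age 0.75 × 29.53 = 22.148 d.
This lunation's last quarter (22.148 d) has passed, so add one period: 51.678 − 27 = 24.678 days.

24.7 days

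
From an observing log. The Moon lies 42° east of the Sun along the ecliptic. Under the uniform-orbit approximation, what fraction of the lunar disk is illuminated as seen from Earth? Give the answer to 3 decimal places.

0.128

f = (1 − cos 42°)/2 = (1 − 0.743)/2 ≈ 0.128.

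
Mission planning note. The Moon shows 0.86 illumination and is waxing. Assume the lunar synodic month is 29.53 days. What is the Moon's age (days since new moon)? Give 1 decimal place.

11.2 days

Invert f = (1 − cos θ)/2 to get cos θ = 1 − 2(0.86) = -0.720, hence θ₀ = arccos -0.720 = 136.1°.
The Moon is waxing (0°–180°), so θ = 136.1° directly.
That fraction of the synodic month is 136.1/360 × 29.53 d ≈ 11.16 d.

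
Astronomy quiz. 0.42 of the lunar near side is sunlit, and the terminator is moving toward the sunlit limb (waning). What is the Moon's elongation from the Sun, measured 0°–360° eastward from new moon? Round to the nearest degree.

cos θ = 1 − 2f = 0.160, giving a principal value of 80.8°.
A waning Moon lies in 180°–360°, so θ = 360° − 80.8° = 279.2°.

279°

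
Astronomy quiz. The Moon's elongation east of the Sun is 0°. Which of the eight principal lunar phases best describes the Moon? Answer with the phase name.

The new moon sector spans roughly -22°–22°; 0° falls inside it.

new moon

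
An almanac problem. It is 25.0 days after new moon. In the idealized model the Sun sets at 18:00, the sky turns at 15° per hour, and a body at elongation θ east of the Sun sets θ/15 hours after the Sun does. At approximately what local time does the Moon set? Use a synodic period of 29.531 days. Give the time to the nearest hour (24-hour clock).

Elongation θ = 360° × 25.0/29.531 ≈ 304.8°.
The Moon trails the Sun by θ/15 = 304.8/15 ≈ 20.32 hours.
18:00 + 20.32 h ≈ 14:19 → 14:00 to the nearest hour.

14:00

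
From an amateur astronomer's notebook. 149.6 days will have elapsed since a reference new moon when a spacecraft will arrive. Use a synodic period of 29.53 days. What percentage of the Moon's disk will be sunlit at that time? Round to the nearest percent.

Reduce mod P: 149.6 − 5×29.53 = 1.95 d into the current lunation.
The Moon has covered 1.95/29.53 of its cycle, so θ ≈ 360° × 1.95/29.53 = 23.8°.
With cos θ = 0.915, the lit fraction is (1 − 0.915)/2 ≈ 0.042, so 4%.

4%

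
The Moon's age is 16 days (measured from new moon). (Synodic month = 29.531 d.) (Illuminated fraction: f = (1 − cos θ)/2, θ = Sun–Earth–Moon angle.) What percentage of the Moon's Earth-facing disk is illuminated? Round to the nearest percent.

98%

Elongation θ = 360° × 16/29.531 ≈ 195.0°.
Illuminated fraction = (1 − cos 195.0°)/2 = (1 − (-0.966))/2 ≈ 0.983, so 98%.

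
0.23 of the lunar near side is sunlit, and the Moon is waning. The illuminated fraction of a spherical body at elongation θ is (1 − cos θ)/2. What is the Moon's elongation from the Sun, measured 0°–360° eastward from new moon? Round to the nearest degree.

303°

Invert f = (1 − cos θ)/2 to get cos θ = 1 − 2(0.23) = 0.540, hence θ₀ = arccos 0.540 = 57.3°.
Waning ⇒ past full, so θ = 360° − 57.3° = 302.7°.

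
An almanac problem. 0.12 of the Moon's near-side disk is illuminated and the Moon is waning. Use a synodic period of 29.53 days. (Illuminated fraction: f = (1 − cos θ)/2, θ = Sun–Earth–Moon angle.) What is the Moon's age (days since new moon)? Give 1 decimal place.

26.2 days

From f = (1 − cos θ)/2: cos θ = 1 − 2×0.12 = 0.760; arccos → 40.5°.
Waning ⇒ past full, so θ = 360° − 40.5° = 319.5°.
Age = 29.53 × 319.5°/360° ≈ 26.20 days.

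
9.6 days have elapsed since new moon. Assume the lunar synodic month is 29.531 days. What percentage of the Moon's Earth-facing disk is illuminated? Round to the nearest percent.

73%

Phase angle: θ = 360°·(9.6 d)/(29.531 d) = 117.0°.
With cos θ = (-0.454), the lit fraction is (1 − (-0.454))/2 ≈ 0.727, so 73%.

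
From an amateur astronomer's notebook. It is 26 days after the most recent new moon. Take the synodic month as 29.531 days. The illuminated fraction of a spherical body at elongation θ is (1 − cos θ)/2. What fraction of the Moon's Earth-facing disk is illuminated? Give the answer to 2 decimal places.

Phase angle: θ = 360°·(26 d)/(29.531 d) = 317.0°.
Illuminated fraction = (1 − cos 317.0°)/2 = (1 − 0.731)/2 ≈ 0.135.

0.13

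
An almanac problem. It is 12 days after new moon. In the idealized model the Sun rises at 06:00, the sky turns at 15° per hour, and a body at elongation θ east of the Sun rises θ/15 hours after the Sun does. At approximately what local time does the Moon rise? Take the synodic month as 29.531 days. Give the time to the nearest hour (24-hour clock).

16:00

The Moon has covered 12/29.531 of its cycle, so θ ≈ 360° × 12/29.531 = 146.3°.
Delay after the Sun = 146.3° / (15°/h) ≈ 9.75 h.
06:00 + 9.75 h ≈ 15:45 → 16:00 to the nearest hour.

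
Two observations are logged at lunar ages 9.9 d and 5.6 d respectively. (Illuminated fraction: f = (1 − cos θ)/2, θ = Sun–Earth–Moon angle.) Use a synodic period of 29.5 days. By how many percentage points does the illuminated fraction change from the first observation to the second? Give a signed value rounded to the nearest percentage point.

-44 pp

First observation: θ = 360°·9.9/29.5 = 120.8°, so f = 0.756.
Second observation: θ = 68.3°, f = 0.315.
Δf = 0.315 − 0.756 = -0.441, i.e. -44 pp.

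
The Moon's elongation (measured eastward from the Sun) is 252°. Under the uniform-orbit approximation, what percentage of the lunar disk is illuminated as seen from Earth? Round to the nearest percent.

cos 252° = (-0.309), so f = (1 − (-0.309))/2 = 0.655, i.e. 65%.

65%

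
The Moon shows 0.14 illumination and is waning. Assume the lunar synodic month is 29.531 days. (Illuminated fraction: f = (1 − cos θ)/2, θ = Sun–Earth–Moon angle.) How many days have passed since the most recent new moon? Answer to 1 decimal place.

Invert f = (1 − cos θ)/2 to get cos θ = 1 − 2(0.14) = 0.720, hence θ₀ = arccos 0.720 = 43.9°.
A waning Moon lies in 180°–360°, so θ = 360° − 43.9° = 316.1°.
At 360°/29.531 d per day, 316.1° corresponds to 25.93 days.

25.9 days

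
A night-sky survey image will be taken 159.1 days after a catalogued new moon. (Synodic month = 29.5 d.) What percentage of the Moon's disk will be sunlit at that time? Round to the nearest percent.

89%

159.1 d spans 5 complete synodic months (5 × 29.5 = 147.50 d) plus 11.60 d.
Phase angle: θ = 360°·(11.60 d)/(29.5 d) = 141.6°.
Illuminated fraction = (1 − cos 141.6°)/2 = (1 − (-0.783))/2 ≈ 0.892, so 89%.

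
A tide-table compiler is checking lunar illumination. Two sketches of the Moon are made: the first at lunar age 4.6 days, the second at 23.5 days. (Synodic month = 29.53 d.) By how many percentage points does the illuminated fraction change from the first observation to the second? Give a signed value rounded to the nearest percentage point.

+14 percentage points

θ₁ = 360° × 4.6/29.53 = 56.1°, f₁ = (1 − cos θ₁)/2 = 0.221.
θ₂ = 360° × 23.5/29.53 = 286.5°, f₂ = (1 − cos θ₂)/2 = 0.358.
Change = f₂ − f₁ = +0.137 → +14 percentage points.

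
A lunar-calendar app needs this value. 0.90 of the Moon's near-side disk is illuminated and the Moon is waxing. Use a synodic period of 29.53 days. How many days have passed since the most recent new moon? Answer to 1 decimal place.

Invert f = (1 − cos θ)/2 to get cos θ = 1 − 2(0.90) = -0.800, hence θ₀ = arccos -0.800 = 143.1°.
Before full moon the principal value applies: θ = 143.1°.
Age = 29.53 × 143.1°/360° ≈ 11.74 days.

11.7 days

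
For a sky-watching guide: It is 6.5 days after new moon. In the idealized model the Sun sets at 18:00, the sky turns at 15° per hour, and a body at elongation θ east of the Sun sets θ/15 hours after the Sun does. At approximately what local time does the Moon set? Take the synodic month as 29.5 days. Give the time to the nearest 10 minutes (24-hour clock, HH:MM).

23:20

Elongation θ = 360° × 6.5/29.5 ≈ 79.3°.
Delay after the Sun = 79.3° / (15°/h) ≈ 5.29 h.
18:00 + 5.288 h ≈ 23:17 → 23:20 to the nearest ten minutes.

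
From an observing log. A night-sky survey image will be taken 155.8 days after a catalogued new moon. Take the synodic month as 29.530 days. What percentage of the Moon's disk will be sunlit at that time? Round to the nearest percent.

155.8 d spans 5 complete synodic months (5 × 29.530 = 147.65 d) plus 8.15 d.
The Moon has covered 8.15/29.530 of its cycle, so θ ≈ 360° × 8.15/29.530 = 99.4°.
cos 99.4° = (-0.163), so f = (1 − (-0.163))/2 = 0.581, so 58%.

58%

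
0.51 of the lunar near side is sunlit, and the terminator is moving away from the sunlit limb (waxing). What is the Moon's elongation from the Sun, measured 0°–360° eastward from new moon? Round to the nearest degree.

cos θ = 1 − 2f = -0.020, giving a principal value of 91.1°.
The Moon is waxing (0°–180°), so θ = 91.1° directly.

91°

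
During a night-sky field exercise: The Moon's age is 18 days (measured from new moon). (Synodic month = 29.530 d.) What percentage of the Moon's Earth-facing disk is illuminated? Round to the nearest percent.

89%

Phase angle: θ = 360°·(18 d)/(29.530 d) = 219.4°.
cos 219.4° = (-0.772), so f = (1 − (-0.772))/2 = 0.886, so 89%.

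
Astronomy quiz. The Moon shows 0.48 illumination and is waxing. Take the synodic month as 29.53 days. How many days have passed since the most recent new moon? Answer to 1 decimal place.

cos θ = 1 − 2f = 0.040, giving a principal value of 87.7°.
The Moon is waxing (0°–180°), so θ = 87.7° directly.
At 360°/29.53 d per day, 87.7° corresponds to 7.19 days.

7.2 days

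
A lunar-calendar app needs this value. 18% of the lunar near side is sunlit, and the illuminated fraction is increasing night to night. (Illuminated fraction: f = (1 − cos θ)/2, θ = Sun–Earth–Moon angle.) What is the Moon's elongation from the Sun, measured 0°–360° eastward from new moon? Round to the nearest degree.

Invert f = (1 − cos θ)/2 to get cos θ = 1 − 2(0.18) = 0.640, hence θ₀ = arccos 0.640 = 50.2°.
The Moon is waxing (0°–180°), so θ = 50.2° directly.

50°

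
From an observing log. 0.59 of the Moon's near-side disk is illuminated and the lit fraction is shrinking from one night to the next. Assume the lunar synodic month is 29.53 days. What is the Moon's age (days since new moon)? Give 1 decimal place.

From f = (1 − cos θ)/2: cos θ = 1 − 2×0.59 = -0.180; arccos → 100.4°.
A waning Moon lies in 180°–360°, so θ = 360° − 100.4° = 259.6°.
Age = 29.53 × 259.6°/360° ≈ 21.30 days.

21.3 days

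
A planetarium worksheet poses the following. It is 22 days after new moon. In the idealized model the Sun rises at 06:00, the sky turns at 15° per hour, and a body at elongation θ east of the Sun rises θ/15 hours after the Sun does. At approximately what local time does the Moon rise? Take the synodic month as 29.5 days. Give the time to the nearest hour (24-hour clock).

00:00

The Moon has covered 22/29.5 of its cycle, so θ ≈ 360° × 22/29.5 = 268.5°.
The Moon trails the Sun by θ/15 = 268.5/15 ≈ 17.90 hours.
06:00 + 17.90 h ≈ 23:54 → 00:00 to the nearest hour.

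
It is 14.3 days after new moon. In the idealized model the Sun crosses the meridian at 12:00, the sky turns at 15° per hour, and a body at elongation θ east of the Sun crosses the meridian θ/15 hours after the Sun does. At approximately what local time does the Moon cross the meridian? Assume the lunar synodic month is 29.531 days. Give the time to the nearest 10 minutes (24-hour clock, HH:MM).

23:40

Elongation θ = 360° × 14.3/29.531 ≈ 174.3°.
At 15° of sky rotation per hour, 174.3° corresponds to a 11.62 h lag.
12:00 + 11.622 h ≈ 23:37 → 23:40 to the nearest ten minutes.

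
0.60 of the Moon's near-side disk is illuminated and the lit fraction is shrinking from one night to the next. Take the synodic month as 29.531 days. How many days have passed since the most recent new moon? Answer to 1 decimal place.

21.2 days

From f = (1 − cos θ)/2: cos θ = 1 − 2×0.60 = -0.200; arccos → 101.5°.
A waning Moon lies in 180°–360°, so θ = 360° − 101.5° = 258.5°.
Age = 29.531 × 258.5°/360° ≈ 21.20 days.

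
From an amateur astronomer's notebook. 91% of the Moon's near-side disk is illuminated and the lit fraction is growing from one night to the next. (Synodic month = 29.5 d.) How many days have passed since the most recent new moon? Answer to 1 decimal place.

11.9 days

Invert f = (1 − cos θ)/2 to get cos θ = 1 − 2(0.91) = -0.820, hence θ₀ = arccos -0.820 = 145.1°.
Before full moon the principal value applies: θ = 145.1°.
At 360°/29.5 d per day, 145.1° corresponds to 11.89 days.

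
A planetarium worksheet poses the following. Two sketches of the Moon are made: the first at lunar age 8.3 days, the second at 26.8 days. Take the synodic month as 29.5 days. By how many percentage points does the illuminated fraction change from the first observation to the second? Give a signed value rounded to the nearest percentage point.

θ₁ = 360° × 8.3/29.5 = 101.3°, f₁ = (1 − cos θ₁)/2 = 0.598.
θ₂ = 360° × 26.8/29.5 = 327.1°, f₂ = (1 − cos θ₂)/2 = 0.080.
Change = f₂ − f₁ = -0.517 → -52 percentage points.

-52 percentage points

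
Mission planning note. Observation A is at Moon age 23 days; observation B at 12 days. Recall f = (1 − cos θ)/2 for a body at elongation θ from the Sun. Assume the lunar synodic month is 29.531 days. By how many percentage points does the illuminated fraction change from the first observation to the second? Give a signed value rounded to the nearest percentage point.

+51 pp

First observation: θ = 360°·23/29.531 = 280.4°, so f = 0.410.
Second observation: θ = 146.3°, f = 0.916.
Δf = 0.916 − 0.410 = +0.506, i.e. +51 pp.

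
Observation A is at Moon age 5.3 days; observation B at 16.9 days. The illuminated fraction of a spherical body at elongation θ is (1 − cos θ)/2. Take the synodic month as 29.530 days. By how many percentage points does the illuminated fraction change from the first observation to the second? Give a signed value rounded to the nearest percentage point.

θ₁ = 360° × 5.3/29.530 = 64.6°, f₁ = (1 − cos θ₁)/2 = 0.286.
θ₂ = 360° × 16.9/29.530 = 206.0°, f₂ = (1 − cos θ₂)/2 = 0.949.
Change = f₂ − f₁ = +0.664 → +66 percentage points.

+66 percentage points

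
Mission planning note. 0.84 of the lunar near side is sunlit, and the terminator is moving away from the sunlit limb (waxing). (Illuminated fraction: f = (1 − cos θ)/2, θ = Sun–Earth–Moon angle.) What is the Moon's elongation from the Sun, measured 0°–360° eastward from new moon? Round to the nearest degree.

133°

Invert f = (1 − cos θ)/2 to get cos θ = 1 − 2(0.84) = -0.680, hence θ₀ = arccos -0.680 = 132.8°.
The Moon is waxing (0°–180°), so θ = 132.8° directly.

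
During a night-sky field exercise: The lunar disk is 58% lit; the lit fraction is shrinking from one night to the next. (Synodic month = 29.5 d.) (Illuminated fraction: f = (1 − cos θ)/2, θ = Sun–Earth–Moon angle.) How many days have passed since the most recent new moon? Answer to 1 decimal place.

21.4 days

From f = (1 − cos θ)/2: cos θ = 1 − 2×0.58 = -0.160; arccos → 99.2°.
Waning ⇒ past full, so θ = 360° − 99.2° = 260.8°.
At 360°/29.5 d per day, 260.8° corresponds to 21.37 days.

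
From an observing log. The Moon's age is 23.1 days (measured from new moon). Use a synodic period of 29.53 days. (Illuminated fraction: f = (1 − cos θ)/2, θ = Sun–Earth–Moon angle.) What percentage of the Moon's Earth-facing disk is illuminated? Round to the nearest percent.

40%

Phase angle: θ = 360°·(23.1 d)/(29.53 d) = 281.6°.
Illuminated fraction = (1 − cos 281.6°)/2 = (1 − 0.201)/2 ≈ 0.399, so 40%.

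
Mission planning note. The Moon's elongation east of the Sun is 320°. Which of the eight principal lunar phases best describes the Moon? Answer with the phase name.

320° lies in the waning crescent sector of the 8-phase cycle.

waning crescent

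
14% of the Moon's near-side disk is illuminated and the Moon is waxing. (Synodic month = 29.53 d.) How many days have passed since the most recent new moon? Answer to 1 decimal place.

cos θ = 1 − 2f = 0.720, giving a principal value of 43.9°.
The Moon is waxing (0°–180°), so θ = 43.9° directly.
Age = 29.53 × 43.9°/360° ≈ 3.60 days.

3.6 days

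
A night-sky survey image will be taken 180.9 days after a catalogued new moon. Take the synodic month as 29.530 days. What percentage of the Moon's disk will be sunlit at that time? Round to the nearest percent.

180.9 d spans 6 complete synodic months (6 × 29.530 = 177.18 d) plus 3.72 d.
The Moon has covered 3.72/29.530 of its cycle, so θ ≈ 360° × 3.72/29.530 = 45.4°.
With cos θ = 0.703, the lit fraction is (1 − 0.703)/2 ≈ 0.149, so 15%.

15%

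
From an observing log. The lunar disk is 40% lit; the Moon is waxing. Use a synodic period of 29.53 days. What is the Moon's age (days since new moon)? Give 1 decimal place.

6.4 days

cos θ = 1 − 2f = 0.200, giving a principal value of 78.5°.
Before full moon the principal value applies: θ = 78.5°.
That fraction of the synodic month is 78.5/360 × 29.53 d ≈ 6.44 d.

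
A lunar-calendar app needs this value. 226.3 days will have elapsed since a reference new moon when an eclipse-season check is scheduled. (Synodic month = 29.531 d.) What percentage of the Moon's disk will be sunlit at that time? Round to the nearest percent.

226.3 d spans 7 complete synodic months (7 × 29.531 = 206.72 d) plus 19.58 d.
The Moon has covered 19.58/29.531 of its cycle, so θ ≈ 360° × 19.58/29.531 = 238.7°.
cos 238.7° = (-0.519), so f = (1 − (-0.519))/2 = 0.760, so 76%.

76%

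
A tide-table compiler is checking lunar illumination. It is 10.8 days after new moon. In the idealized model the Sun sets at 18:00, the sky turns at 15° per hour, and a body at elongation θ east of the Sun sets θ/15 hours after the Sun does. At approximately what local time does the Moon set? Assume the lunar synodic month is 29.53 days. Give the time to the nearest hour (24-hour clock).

03:00

Elongation θ = 360° × 10.8/29.53 ≈ 131.7°.
The Moon trails the Sun by θ/15 = 131.7/15 ≈ 8.78 hours.
18:00 + 8.78 h ≈ 02:47 → 03:00 to the nearest hour.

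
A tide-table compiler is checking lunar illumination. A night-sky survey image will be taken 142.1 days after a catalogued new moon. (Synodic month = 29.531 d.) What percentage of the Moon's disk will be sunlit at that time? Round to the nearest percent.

Reduce mod P: 142.1 − 4×29.531 = 23.98 d into the current lunation.
The Moon has covered 23.98/29.531 of its cycle, so θ ≈ 360° × 23.98/29.531 = 292.3°.
With cos θ = 0.379, the lit fraction is (1 − 0.379)/2 ≈ 0.310, so 31%.

31%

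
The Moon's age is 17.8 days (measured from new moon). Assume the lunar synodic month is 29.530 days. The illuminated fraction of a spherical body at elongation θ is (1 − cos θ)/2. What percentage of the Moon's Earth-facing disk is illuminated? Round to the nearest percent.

The Moon has covered 17.8/29.530 of its cycle, so θ ≈ 360° × 17.8/29.530 = 217.0°.
With cos θ = (-0.799), the lit fraction is (1 − (-0.799))/2 ≈ 0.899, so 90%.

90%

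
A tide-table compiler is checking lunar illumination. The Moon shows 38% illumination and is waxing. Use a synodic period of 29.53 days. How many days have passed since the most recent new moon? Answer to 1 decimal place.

6.2 days

Invert f = (1 − cos θ)/2 to get cos θ = 1 − 2(0.38) = 0.240, hence θ₀ = arccos 0.240 = 76.1°.
The Moon is waxing (0°–180°), so θ = 76.1° directly.
Age = 29.53 × 76.1°/360° ≈ 6.24 days.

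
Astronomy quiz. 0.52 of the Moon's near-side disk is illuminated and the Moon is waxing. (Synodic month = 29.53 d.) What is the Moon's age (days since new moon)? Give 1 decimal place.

Invert f = (1 − cos θ)/2 to get cos θ = 1 − 2(0.52) = -0.040, hence θ₀ = arccos -0.040 = 92.3°.
Before full moon the principal value applies: θ = 92.3°.
That fraction of the synodic month is 92.3/360 × 29.53 d ≈ 7.57 d.

7.6 days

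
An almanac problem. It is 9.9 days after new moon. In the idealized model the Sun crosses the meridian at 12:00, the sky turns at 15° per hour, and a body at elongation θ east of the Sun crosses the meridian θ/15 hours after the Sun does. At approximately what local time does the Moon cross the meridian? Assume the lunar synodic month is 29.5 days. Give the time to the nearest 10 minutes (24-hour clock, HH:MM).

Elongation θ = 360° × 9.9/29.5 ≈ 120.8°.
The Moon trails the Sun by θ/15 = 120.8/15 ≈ 8.05 hours.
12:00 + 8.054 h ≈ 20:03 → 20:00 to the nearest ten minutes.

20:00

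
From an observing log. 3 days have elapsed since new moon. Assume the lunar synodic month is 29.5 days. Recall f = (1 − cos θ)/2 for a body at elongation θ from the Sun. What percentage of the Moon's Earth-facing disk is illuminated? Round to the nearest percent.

Phase angle: θ = 360°·(3 d)/(29.5 d) = 36.6°.
With cos θ = 0.803, the lit fraction is (1 − 0.803)/2 ≈ 0.099, so 10%.

10%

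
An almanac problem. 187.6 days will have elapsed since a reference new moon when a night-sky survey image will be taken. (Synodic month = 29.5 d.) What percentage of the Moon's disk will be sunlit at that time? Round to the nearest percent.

187.6/29.5 = 6.359 lunations, so 6 complete cycles and 10.60 d into the next.
The Moon has covered 10.60/29.5 of its cycle, so θ ≈ 360° × 10.60/29.5 = 129.4°.
cos 129.4° = (-0.634), so f = (1 − (-0.634))/2 = 0.817, so 82%.

82%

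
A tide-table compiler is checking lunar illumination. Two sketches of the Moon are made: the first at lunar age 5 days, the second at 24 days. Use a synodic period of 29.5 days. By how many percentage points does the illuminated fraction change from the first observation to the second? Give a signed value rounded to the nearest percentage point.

First observation: θ = 360°·5/29.5 = 61.0°, so f = 0.258.
Second observation: θ = 292.9°, f = 0.306.
Δf = 0.306 − 0.258 = +0.048, i.e. +5 pp.

+5 pp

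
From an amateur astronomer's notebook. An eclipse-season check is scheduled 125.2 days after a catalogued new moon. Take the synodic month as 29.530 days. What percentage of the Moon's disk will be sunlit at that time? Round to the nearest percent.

47%

125.2 d spans 4 complete synodic months (4 × 29.530 = 118.12 d) plus 7.08 d.
Phase angle: θ = 360°·(7.08 d)/(29.530 d) = 86.3°.
cos 86.3° = 0.064, so f = (1 − 0.064)/2 = 0.468, so 47%.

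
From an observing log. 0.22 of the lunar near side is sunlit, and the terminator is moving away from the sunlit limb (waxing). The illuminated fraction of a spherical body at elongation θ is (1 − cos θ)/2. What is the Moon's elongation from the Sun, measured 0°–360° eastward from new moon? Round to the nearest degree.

From f = (1 − cos θ)/2: cos θ = 1 − 2×0.22 = 0.560; arccos → 55.9°.
The Moon is waxing (0°–180°), so θ = 55.9° directly.

56°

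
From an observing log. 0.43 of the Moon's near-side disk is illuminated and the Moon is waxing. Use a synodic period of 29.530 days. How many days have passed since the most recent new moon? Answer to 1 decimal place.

6.7 days

cos θ = 1 − 2f = 0.140, giving a principal value of 82.0°.
Before full moon the principal value applies: θ = 82.0°.
At 360°/29.530 d per day, 82.0° corresponds to 6.72 days.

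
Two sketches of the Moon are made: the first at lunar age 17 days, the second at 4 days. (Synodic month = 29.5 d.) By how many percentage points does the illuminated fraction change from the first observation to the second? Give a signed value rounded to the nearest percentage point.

θ₁ = 360° × 17/29.5 = 207.5°, f₁ = (1 − cos θ₁)/2 = 0.944.
θ₂ = 360° × 4/29.5 = 48.8°, f₂ = (1 − cos θ₂)/2 = 0.171.
Change = f₂ − f₁ = -0.773 → -77 percentage points.

-77 percentage points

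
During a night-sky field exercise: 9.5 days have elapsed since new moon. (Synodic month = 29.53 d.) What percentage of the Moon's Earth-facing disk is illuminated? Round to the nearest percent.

72%

Phase angle: θ = 360°·(9.5 d)/(29.53 d) = 115.8°.
With cos θ = (-0.435), the lit fraction is (1 − (-0.435))/2 ≈ 0.718, so 72%.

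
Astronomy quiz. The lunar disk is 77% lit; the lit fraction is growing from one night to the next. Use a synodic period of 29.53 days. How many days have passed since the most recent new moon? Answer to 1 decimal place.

10.1 days

From f = (1 − cos θ)/2: cos θ = 1 − 2×0.77 = -0.540; arccos → 122.7°.
Waxing ⇒ before full, so θ = 122.7°.
At 360°/29.53 d per day, 122.7° corresponds to 10.06 days.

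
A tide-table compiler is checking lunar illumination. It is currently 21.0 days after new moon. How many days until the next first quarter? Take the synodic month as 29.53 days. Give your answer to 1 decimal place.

15.9 days

First quarter is 0.25 of the way through the cycle: age 0.25 × 29.53 = 7.383 d.
Already past this cycle's first quarter; the next is at 7.383 + 29.53 = 36.913 d, so 36.913 − 21.0 = 15.913 days.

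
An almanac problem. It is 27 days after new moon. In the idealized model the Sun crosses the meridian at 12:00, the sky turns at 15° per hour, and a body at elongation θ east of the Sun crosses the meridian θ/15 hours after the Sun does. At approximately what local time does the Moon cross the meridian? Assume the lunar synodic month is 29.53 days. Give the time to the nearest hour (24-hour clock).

10:00

Phase angle: θ = 360°·(27 d)/(29.53 d) = 329.2°.
The Moon trails the Sun by θ/15 = 329.2/15 ≈ 21.94 hours.
12:00 + 21.94 h ≈ 09:57 → 10:00 to the nearest hour.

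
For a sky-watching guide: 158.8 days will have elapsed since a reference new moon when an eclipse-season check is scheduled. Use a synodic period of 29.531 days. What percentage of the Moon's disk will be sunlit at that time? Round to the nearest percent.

86%

158.8/29.531 = 5.377 lunations, so 5 complete cycles and 11.15 d into the next.
Elongation θ = 360° × 11.15/29.531 ≈ 135.9°.
cos 135.9° = (-0.718), so f = (1 − (-0.718))/2 = 0.859, so 86%.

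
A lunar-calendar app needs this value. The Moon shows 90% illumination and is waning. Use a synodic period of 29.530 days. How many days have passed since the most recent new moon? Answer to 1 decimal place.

Invert f = (1 − cos θ)/2 to get cos θ = 1 − 2(0.90) = -0.800, hence θ₀ = arccos -0.800 = 143.1°.
Waning ⇒ past full, so θ = 360° − 143.1° = 216.9°.
At 360°/29.530 d per day, 216.9° corresponds to 17.79 days.

17.8 days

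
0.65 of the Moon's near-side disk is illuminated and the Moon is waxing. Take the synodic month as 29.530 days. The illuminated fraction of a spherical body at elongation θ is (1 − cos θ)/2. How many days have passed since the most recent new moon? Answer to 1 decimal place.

From f = (1 − cos θ)/2: cos θ = 1 − 2×0.65 = -0.300; arccos → 107.5°.
Waxing ⇒ before full, so θ = 107.5°.
Age = 29.530 × 107.5°/360° ≈ 8.81 days.

8.8 days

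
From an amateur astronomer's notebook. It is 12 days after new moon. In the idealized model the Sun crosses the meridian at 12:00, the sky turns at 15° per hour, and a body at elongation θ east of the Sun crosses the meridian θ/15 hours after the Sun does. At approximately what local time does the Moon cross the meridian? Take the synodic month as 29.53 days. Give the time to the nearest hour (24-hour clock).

Elongation θ = 360° × 12/29.53 ≈ 146.3°.
Delay after the Sun = 146.3° / (15°/h) ≈ 9.75 h.
12:00 + 9.75 h ≈ 21:45 → 22:00 to the nearest hour.

22:00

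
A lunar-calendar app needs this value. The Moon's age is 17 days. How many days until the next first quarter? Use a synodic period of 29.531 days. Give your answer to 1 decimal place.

First quarter is 0.25 of the way through the cycle: age 0.25 × 29.531 = 7.383 d.
This lunation's first quarter (7.383 d) has passed, so add one period: 36.914 − 17 = 19.914 days.

19.9 days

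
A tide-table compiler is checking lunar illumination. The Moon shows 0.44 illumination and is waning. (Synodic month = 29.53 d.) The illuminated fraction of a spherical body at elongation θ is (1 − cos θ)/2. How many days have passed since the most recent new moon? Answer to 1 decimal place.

22.7 days

Invert f = (1 − cos θ)/2 to get cos θ = 1 − 2(0.44) = 0.120, hence θ₀ = arccos 0.120 = 83.1°.
A waning Moon lies in 180°–360°, so θ = 360° − 83.1° = 276.9°.
Age = 29.53 × 276.9°/360° ≈ 22.71 days.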